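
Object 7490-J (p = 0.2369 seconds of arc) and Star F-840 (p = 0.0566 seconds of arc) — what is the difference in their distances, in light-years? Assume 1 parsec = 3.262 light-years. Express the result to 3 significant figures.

d_A = 1/0.2369″ = 4.2212 pc; d_B = 1/0.05660″ = 17.668 pc.
|d_B − d_A| = |17.668 − 4.2212| = 13.447 pc = 13.447 × 3.262 ly = 43.864 ly.

43.9 ly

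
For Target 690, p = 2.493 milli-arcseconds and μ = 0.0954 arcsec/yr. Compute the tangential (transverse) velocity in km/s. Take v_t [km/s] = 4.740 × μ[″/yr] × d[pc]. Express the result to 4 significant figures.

d = 1/p = 1/0.002493″ = 401.12 pc.
v_t = 4.74 × μ × d = 4.74 × 0.0954 × 401.12 = 181.38 km/s.

181.4 km/s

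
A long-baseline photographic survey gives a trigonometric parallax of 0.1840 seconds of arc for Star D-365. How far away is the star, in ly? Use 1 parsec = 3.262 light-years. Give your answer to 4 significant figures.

17.73 ly

d = 1/p = 1/0.1840 = 5.4348 pc.
In light-years: 5.4348 × 3.262 = 17.728 ly.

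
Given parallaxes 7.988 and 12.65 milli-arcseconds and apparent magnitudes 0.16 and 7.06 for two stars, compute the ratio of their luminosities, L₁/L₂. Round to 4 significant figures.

d₁ = 1/p₁ = 1/0.007988″ = 125.19 pc; d₂ = 1/p₂ = 1/0.01265″ = 79.051 pc.
M₁ = m₁ − 5 log₁₀ d₁ + 5 = 0.16 − 10.4878 + 5 = -5.3278.
M₂ = 7.06 − 9.4895 + 5 = 2.5705.
L₁/L₂ = 10^(0.4(M₂ − M₁)) = 10^(0.4 × 7.8983) = 10^3.15932 = 1443.2.

L₁/L₂ = 1443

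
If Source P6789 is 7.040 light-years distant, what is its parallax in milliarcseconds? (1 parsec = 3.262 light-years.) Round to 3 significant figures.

d = 7.040 ly ÷ 3.262 = 2.1582 pc.
p = 1/d = 1/2.1582 = 0.46335 arcsec.
= 0.46335 × 1000 = 463.35 mas.

463 mas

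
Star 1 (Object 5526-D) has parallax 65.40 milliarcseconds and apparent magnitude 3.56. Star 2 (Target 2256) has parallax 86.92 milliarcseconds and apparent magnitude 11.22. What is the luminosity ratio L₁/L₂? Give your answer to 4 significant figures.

L₁/L₂ = 2047

d₁ = 1/p₁ = 1/0.06540″ = 15.291 pc; d₂ = 1/p₂ = 1/0.08692″ = 11.505 pc.
M₁ = m₁ − 5 log₁₀ d₁ + 5 = 3.56 − 5.9222 + 5 = 2.6378.
M₂ = 11.22 − 5.3044 + 5 = 10.9156.
L₁/L₂ = 10^(0.4(M₂ − M₁)) = 10^(0.4 × 8.2778) = 10^3.31112 = 2047.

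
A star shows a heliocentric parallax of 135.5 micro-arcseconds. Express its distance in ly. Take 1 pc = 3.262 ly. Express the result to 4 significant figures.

p = 135.5 micro-arcseconds = 0.0001355 arcsec.
d = 1/p = 1/0.0001355 = 7380.1 pc.
In light-years: 7380.1 × 3.262 = 24074 ly.

24070 ly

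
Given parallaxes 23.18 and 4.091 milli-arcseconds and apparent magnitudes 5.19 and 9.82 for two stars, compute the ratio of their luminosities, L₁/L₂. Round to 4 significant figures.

L₁/L₂ = 2.215

d₁ = 1/p₁ = 1/0.02318″ = 43.141 pc; d₂ = 1/p₂ = 1/0.004091″ = 244.44 pc.
M₁ = m₁ − 5 log₁₀ d₁ + 5 = 5.19 − 8.1745 + 5 = 2.0155.
M₂ = 9.82 − 11.9409 + 5 = 2.8791.
L₁/L₂ = 10^(0.4(M₂ − M₁)) = 10^(0.4 × 0.8636) = 10^0.34544 = 2.2153.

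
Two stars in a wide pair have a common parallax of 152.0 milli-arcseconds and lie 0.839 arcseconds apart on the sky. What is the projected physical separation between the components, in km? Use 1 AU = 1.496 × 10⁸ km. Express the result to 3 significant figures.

d = 1/p = 1/0.1520″ = 6.5789 pc.
At distance d (pc), an angle of θ arcsec spans θ·d AU: s = 0.839 × 6.5789 = 5.5197 AU.
= 5.5197 × 1.496 × 10⁸ km = 8.2575 × 10^8 km.

8.26 × 10^8 km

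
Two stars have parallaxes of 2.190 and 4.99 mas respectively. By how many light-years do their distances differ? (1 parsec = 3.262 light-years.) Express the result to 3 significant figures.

d_A = 1/0.002190″ = 456.62 pc; d_B = 1/0.004990″ = 200.4 pc.
|d_B − d_A| = |200.4 − 456.62| = 256.22 pc = 256.22 × 3.262 ly = 835.79 ly.

836 ly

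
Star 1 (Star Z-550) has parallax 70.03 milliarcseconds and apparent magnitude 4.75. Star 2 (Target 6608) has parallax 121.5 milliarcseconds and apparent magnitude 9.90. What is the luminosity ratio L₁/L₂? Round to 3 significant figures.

L₁/L₂ = 346

d₁ = 1/p₁ = 1/0.07003″ = 14.28 pc; d₂ = 1/p₂ = 1/0.1215″ = 8.2305 pc.
M₁ = m₁ − 5 log₁₀ d₁ + 5 = 4.75 − 5.7736 + 5 = 3.9764.
M₂ = 9.90 − 4.5771 + 5 = 10.3229.
L₁/L₂ = 10^(0.4(M₂ − M₁)) = 10^(0.4 × 6.3465) = 10^2.53860 = 345.62.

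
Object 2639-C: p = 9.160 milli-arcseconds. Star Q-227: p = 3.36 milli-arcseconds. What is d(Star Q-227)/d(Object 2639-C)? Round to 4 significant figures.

2.726

Since d = 1/p, d_B/d_A = p_A/p_B.
= 9.160 / 3.36 = 2.7262.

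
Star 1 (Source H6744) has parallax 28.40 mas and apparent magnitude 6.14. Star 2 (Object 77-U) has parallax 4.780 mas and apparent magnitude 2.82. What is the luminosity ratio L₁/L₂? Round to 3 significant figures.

d₁ = 1/p₁ = 1/0.02840″ = 35.211 pc; d₂ = 1/p₂ = 1/0.004780″ = 209.21 pc.
M₁ = m₁ − 5 log₁₀ d₁ + 5 = 6.14 − 7.7334 + 5 = 3.4066.
M₂ = 2.82 − 11.6029 + 5 = -3.7829.
L₁/L₂ = 10^(0.4(M₂ − M₁)) = 10^(0.4 × (-7.1895)) = 10^(-2.87580) = 0.0013311.

L₁/L₂ = 0.00133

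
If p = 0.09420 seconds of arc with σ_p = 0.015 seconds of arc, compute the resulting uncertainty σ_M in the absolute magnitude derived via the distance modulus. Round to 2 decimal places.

M = m − 5 log₁₀ d + 5 = m + 5 log₁₀ p + 5, so ∂M/∂p = 5/(p ln 10).
σ_M = (5/ln 10) · (σ_p/p) = 2.1715 × 0.015/0.09420 = 2.1715 × 0.15924 = 0.34579.

σ_M = 0.35 mag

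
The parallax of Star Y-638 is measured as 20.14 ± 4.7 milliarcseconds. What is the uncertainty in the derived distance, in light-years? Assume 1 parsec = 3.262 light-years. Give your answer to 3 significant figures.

d = 1/p, so σ_d = σ_p / p².
σ_d = 0.00470 / (0.02014)² = 0.00470 / 0.00040562 = 11.587 pc = 11.587 × 3.262 ly = 37.797 ly.

37.8 ly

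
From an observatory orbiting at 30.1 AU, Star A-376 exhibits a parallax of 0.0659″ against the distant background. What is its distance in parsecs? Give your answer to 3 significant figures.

With baseline B (in AU) and parallax p (in arcsec), d = B/p parsecs.
d = 30.1 / 0.0659 = 456.75 pc.

457 pc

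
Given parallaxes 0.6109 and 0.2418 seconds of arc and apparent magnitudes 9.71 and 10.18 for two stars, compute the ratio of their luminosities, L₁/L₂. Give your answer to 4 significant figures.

L₁/L₂ = 0.2415

d₁ = 1/p₁ = 1/0.6109″ = 1.6369 pc; d₂ = 1/p₂ = 1/0.2418″ = 4.1356 pc.
M₁ = m₁ − 5 log₁₀ d₁ + 5 = 9.71 − 1.0701 + 5 = 13.6399.
M₂ = 10.18 − 3.0827 + 5 = 12.0973.
L₁/L₂ = 10^(0.4(M₂ − M₁)) = 10^(0.4 × (-1.5426)) = 10^(-0.61704) = 0.24152.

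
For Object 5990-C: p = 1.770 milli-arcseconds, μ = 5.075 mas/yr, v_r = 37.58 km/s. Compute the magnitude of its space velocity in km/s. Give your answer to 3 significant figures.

d = 1/p = 1/0.001770″ = 564.97 pc.
μ = 5.075 mas/yr = 0.005075 ″/yr.
v_t = 4.740 μ d = 4.740 × 0.005075 × 564.97 = 13.591 km/s.
v = √(v_r² + v_t²) = √(37.58² + 13.591²) = √1596.97 = 39.962 km/s.

40.0 km/s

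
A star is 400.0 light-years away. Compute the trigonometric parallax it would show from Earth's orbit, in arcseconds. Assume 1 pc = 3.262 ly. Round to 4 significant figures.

d = 400.0 ly ÷ 3.262 = 122.62 pc.
p = 1/d = 1/122.62 = 0.0081553 arcsec.

0.008155 arcsec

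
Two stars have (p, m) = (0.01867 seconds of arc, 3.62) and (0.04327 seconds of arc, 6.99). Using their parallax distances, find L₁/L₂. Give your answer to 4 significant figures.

L₁/L₂ = 119.7

d₁ = 1/p₁ = 1/0.01867″ = 53.562 pc; d₂ = 1/p₂ = 1/0.04327″ = 23.111 pc.
M₁ = m₁ − 5 log₁₀ d₁ + 5 = 3.62 − 8.6443 + 5 = -0.0243.
M₂ = 6.99 − 6.8191 + 5 = 5.1709.
L₁/L₂ = 10^(0.4(M₂ − M₁)) = 10^(0.4 × 5.1952) = 10^2.07808 = 119.7.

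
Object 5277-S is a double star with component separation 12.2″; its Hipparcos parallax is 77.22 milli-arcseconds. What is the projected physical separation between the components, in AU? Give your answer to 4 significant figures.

d = 1/p = 1/0.07722″ = 12.95 pc.
At distance d (pc), an angle of θ arcsec spans θ·d AU: s = 12.2 × 12.95 = 157.99 AU.

158.0 AU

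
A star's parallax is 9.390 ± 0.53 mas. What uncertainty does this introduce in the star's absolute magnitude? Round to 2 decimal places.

σ_M = 0.12 mag

M = m − 5 log₁₀ d + 5 = m + 5 log₁₀ p + 5, so ∂M/∂p = 5/(p ln 10).
σ_M = (5/ln 10) · (σ_p/p) = 2.1715 × 0.53/9.390 = 2.1715 × 0.056443 = 0.12257.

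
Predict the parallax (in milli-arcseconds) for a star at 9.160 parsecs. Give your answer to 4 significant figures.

p = 1/d = 1/9.16 = 0.10917 arcsec.
= 0.10917 × 1000 = 109.17 mas.

109.2 mas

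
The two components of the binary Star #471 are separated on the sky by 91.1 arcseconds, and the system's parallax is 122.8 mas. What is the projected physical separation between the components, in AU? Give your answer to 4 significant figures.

d = 1/p = 1/0.1228″ = 8.1433 pc.
At distance d (pc), an angle of θ arcsec spans θ·d AU: s = 91.1 × 8.1433 = 741.85 AU.

741.9 AU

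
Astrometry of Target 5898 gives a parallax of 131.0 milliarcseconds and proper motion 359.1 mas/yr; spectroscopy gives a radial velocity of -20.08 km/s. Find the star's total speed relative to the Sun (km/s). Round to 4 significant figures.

d = 1/p = 1/0.1310″ = 7.6336 pc.
μ = 359.1 mas/yr = 0.3591 ″/yr.
v_t = 4.740 μ d = 4.740 × 0.3591 × 7.6336 = 12.993 km/s.
v = √(v_r² + v_t²) = √((-20.08)² + 12.993²) = √572.024 = 23.917 km/s.

23.92 km/s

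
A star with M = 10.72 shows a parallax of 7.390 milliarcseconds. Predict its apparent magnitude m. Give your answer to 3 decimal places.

d = 1/p = 1/0.007390″ = 135.32 pc.
m − M = 5 log₁₀ d − 5 = 5 log₁₀(135.32) − 5 = 10.6568 − 5 = 5.6568.
m = M + (m − M) = 10.72 + 5.6568 = 16.377.

m = 16.377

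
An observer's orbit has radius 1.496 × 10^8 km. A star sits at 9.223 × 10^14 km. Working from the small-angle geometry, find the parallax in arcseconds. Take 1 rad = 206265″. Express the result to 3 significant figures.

θ ≈ B/d = (1.496 × 10^8) / (9.223 × 10^14) = 1.6220 × 10^-7 rad.
In arcseconds: 1.6220 × 10^-7 × 206265 = 0.033456″.

0.0335 arcsec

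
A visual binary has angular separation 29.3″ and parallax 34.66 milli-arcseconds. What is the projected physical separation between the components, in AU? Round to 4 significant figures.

d = 1/p = 1/0.03466″ = 28.852 pc.
At distance d (pc), an angle of θ arcsec spans θ·d AU: s = 29.3 × 28.852 = 845.36 AU.

845.4 AU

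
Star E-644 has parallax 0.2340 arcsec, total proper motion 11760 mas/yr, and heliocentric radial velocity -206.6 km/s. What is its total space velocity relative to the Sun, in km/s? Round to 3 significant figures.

315 km/s

d = 1/p = 1/0.2340″ = 4.2735 pc.
μ = 11760 mas/yr = 11.76 ″/yr.
v_t = 4.740 μ d = 4.740 × 11.76 × 4.2735 = 238.22 km/s.
v = √(v_r² + v_t²) = √((-206.6)² + 238.22²) = √99432.3 = 315.33 km/s.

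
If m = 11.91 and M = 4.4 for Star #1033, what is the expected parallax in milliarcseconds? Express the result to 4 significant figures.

3.148 mas

m − M = 11.91 − 4.4 = 7.51.
d = 10^((m−M)/5 + 1) = 10^2.502 = 317.69 pc.
p = 1/d = 1/317.69 = 0.0031477 arcsec = 3.1477 mas.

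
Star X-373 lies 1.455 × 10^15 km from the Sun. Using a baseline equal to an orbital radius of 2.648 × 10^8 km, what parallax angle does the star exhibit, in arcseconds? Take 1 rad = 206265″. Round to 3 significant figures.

0.0375 arcsec

θ ≈ B/d = (2.648 × 10^8) / (1.455 × 10^15) = 1.8199 × 10^-7 rad.
In arcseconds: 1.8199 × 10^-7 × 206265 = 0.037538″.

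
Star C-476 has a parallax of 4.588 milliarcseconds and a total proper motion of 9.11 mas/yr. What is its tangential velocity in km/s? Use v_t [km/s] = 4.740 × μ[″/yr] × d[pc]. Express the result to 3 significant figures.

d = 1/p = 1/0.004588″ = 217.96 pc.
μ = 9.11 mas/yr = 0.00911 ″/yr.
v_t = 4.74 × μ × d = 4.74 × 0.00911 × 217.96 = 9.4118 km/s.

9.41 km/s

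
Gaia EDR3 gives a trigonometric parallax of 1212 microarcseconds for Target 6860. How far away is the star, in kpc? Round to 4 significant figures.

0.8251 kpc

p = 1212 microarcseconds = 0.001212 arcsec.
d = 1/p = 1/0.001212 = 825.08 pc.
= 0.82508 kpc.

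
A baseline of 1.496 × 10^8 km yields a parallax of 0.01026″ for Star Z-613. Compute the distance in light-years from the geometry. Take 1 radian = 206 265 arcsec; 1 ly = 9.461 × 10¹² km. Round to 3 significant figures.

318 ly

θ = 0.01026″ = 0.01026/206265 = 4.9742 × 10^-8 rad.
d = B/θ = (1.496 × 10^8) / (4.9742 × 10^-8) = 3.0075 × 10^15 km = (3.0075 × 10^15) / (9.461 × 10^12) ly = 317.88 ly.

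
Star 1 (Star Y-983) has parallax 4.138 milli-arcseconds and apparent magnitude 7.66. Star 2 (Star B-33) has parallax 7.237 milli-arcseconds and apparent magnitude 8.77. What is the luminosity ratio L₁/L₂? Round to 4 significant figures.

L₁/L₂ = 8.502

d₁ = 1/p₁ = 1/0.004138″ = 241.66 pc; d₂ = 1/p₂ = 1/0.007237″ = 138.18 pc.
M₁ = m₁ − 5 log₁₀ d₁ + 5 = 7.66 − 11.9160 + 5 = 0.7440.
M₂ = 8.77 − 10.7022 + 5 = 3.0678.
L₁/L₂ = 10^(0.4(M₂ − M₁)) = 10^(0.4 × 2.3238) = 10^0.92952 = 8.502.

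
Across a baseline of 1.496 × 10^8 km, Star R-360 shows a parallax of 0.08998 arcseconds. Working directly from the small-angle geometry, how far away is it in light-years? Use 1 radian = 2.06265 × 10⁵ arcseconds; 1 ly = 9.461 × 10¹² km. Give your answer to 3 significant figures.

θ = 0.08998″ = 0.08998/206265 = 4.3623 × 10^-7 rad.
d = B/θ = (1.496 × 10^8) / (4.3623 × 10^-7) = 3.4294 × 10^14 km = (3.4294 × 10^14) / (9.461 × 10^12) ly = 36.248 ly.

36.2 ly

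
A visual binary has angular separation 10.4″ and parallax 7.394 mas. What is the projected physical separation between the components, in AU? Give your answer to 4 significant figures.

1407 AU

d = 1/p = 1/0.007394″ = 135.24 pc.
At distance d (pc), an angle of θ arcsec spans θ·d AU: s = 10.4 × 135.24 = 1406.5 AU.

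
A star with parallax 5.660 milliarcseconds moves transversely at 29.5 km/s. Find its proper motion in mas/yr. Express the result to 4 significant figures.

d = 1/p = 1/0.005660″ = 176.68 pc.
μ = v_t / (4.74 d) = 29.5 / (4.74 × 176.68) = 29.5 / 837.46 = 0.035226 ″/yr = 35.226 mas/yr.

35.23 mas/yr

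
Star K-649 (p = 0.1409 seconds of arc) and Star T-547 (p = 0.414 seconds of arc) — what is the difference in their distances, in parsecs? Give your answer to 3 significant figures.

d_A = 1/0.1409″ = 7.0972 pc; d_B = 1/0.4140″ = 2.4155 pc.
|d_B − d_A| = |2.4155 − 7.0972| = 4.6817 pc.

4.68 pc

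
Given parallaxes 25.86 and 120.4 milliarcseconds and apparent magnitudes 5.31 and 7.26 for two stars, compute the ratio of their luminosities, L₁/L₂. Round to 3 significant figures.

d₁ = 1/p₁ = 1/0.02586″ = 38.67 pc; d₂ = 1/p₂ = 1/0.1204″ = 8.3056 pc.
M₁ = m₁ − 5 log₁₀ d₁ + 5 = 5.31 − 7.9369 + 5 = 2.3731.
M₂ = 7.26 − 4.5969 + 5 = 7.6631.
L₁/L₂ = 10^(0.4(M₂ − M₁)) = 10^(0.4 × 5.2900) = 10^2.11600 = 130.62.

L₁/L₂ = 131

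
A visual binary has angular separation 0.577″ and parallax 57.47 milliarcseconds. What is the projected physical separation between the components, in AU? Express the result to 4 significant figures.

d = 1/p = 1/0.05747″ = 17.4 pc.
At distance d (pc), an angle of θ arcsec spans θ·d AU: s = 0.577 × 17.4 = 10.04 AU.

10.04 AU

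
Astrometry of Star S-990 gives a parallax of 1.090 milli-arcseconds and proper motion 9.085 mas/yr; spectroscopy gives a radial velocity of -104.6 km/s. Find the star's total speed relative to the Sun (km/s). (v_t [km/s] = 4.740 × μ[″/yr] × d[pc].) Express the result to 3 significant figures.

d = 1/p = 1/0.001090″ = 917.43 pc.
μ = 9.085 mas/yr = 0.009085 ″/yr.
v_t = 4.740 μ d = 4.740 × 0.009085 × 917.43 = 39.507 km/s.
v = √(v_r² + v_t²) = √((-104.6)² + 39.507²) = √12502 = 111.81 km/s.

112 km/s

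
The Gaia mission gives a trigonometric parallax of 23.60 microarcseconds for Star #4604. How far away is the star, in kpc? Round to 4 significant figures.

p = 23.60 microarcseconds = 0.00002360 arcsec.
d = 1/p = 1/0.00002360 = 42373 pc.
= 42.373 kpc.

42.37 kpc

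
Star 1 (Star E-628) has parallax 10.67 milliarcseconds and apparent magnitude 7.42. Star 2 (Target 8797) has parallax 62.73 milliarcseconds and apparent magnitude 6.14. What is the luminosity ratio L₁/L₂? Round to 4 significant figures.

L₁/L₂ = 10.63

d₁ = 1/p₁ = 1/0.01067″ = 93.721 pc; d₂ = 1/p₂ = 1/0.06273″ = 15.941 pc.
M₁ = m₁ − 5 log₁₀ d₁ + 5 = 7.42 − 9.8592 + 5 = 2.5608.
M₂ = 6.14 − 6.0126 + 5 = 5.1274.
L₁/L₂ = 10^(0.4(M₂ − M₁)) = 10^(0.4 × 2.5666) = 10^1.02664 = 10.633.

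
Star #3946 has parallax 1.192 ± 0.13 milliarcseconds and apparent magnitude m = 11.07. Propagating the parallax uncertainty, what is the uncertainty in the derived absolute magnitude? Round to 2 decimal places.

σ_M = 0.24 mag

M = m − 5 log₁₀ d + 5 = m + 5 log₁₀ p + 5, so ∂M/∂p = 5/(p ln 10).
σ_M = (5/ln 10) · (σ_p/p) = 2.1715 × 0.13/1.192 = 2.1715 × 0.10906 = 0.23682.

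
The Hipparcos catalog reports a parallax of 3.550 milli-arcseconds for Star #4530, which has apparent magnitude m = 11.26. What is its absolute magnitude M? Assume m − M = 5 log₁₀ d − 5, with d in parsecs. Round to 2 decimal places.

d = 1/p = 1/0.003550″ = 281.69 pc.
m − M = 5 log₁₀(281.69) − 5 = 12.2489 − 5 = 7.2489.
M = m − (m − M) = 11.26 − 7.2489 = 4.01.

M = 4.01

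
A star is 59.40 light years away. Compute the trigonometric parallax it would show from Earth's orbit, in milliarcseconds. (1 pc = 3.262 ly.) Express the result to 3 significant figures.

54.9 mas

d = 59.40 ly ÷ 3.262 = 18.21 pc.
p = 1/d = 1/18.21 = 0.054915 arcsec.
= 0.054915 × 1000 = 54.915 mas.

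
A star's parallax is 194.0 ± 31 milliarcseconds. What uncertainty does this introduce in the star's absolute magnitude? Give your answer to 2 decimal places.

σ_M = 0.35 mag

M = m − 5 log₁₀ d + 5 = m + 5 log₁₀ p + 5, so ∂M/∂p = 5/(p ln 10).
σ_M = (5/ln 10) · (σ_p/p) = 2.1715 × 31/194.0 = 2.1715 × 0.15979 = 0.34698.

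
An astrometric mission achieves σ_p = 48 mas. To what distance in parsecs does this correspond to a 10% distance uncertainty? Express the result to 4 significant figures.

2.083 pc

σ_d/d = σ_p/p, so the condition is σ_p/p ≤ 0.10, i.e. p ≥ σ_p/0.10.
p_min = 48/0.10 = 480 mas = 0.48 arcsec.
d_max = 1/p_min = 1/0.48 = 2.0833 pc.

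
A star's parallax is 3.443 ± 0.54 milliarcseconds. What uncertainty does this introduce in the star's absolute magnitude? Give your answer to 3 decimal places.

M = m − 5 log₁₀ d + 5 = m + 5 log₁₀ p + 5, so ∂M/∂p = 5/(p ln 10).
σ_M = (5/ln 10) · (σ_p/p) = 2.1715 × 0.54/3.443 = 2.1715 × 0.15684 = 0.34058.

σ_M = 0.341 mag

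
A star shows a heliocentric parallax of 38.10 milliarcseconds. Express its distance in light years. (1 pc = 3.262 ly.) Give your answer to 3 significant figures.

p = 38.10 milliarcseconds = 0.03810 arcsec.
d = 1/p = 1/0.03810 = 26.247 pc.
In light-years: 26.247 × 3.262 = 85.618 ly.

85.6 light years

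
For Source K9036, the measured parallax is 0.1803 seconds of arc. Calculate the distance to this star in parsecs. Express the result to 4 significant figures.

5.546 pc

d = 1/p = 1/0.1803 = 5.5463 pc.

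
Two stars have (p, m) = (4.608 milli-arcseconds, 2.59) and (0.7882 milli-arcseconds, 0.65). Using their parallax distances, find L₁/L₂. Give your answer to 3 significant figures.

L₁/L₂ = 0.00490

d₁ = 1/p₁ = 1/0.004608″ = 217.01 pc; d₂ = 1/p₂ = 1/0.0007882″ = 1268.7 pc.
M₁ = m₁ − 5 log₁₀ d₁ + 5 = 2.59 − 11.6824 + 5 = -4.0924.
M₂ = 0.65 − 15.5168 + 5 = -9.8668.
L₁/L₂ = 10^(0.4(M₂ − M₁)) = 10^(0.4 × (-5.7744)) = 10^(-2.30976) = 0.0049005.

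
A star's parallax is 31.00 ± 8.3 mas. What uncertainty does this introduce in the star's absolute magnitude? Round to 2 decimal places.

σ_M = 0.58 mag

M = m − 5 log₁₀ d + 5 = m + 5 log₁₀ p + 5, so ∂M/∂p = 5/(p ln 10).
σ_M = (5/ln 10) · (σ_p/p) = 2.1715 × 8.3/31.00 = 2.1715 × 0.26774 = 0.5814.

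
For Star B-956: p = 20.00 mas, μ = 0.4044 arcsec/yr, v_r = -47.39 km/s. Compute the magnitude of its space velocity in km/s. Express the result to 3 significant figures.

107 km/s

d = 1/p = 1/0.02000″ = 50 pc.
v_t = 4.740 μ d = 4.740 × 0.4044 × 50 = 95.843 km/s.
v = √(v_r² + v_t²) = √((-47.39)² + 95.843²) = √11431.7 = 106.92 km/s.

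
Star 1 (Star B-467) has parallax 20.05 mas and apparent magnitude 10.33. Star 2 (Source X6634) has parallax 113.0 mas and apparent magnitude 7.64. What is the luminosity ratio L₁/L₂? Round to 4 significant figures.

d₁ = 1/p₁ = 1/0.02005″ = 49.875 pc; d₂ = 1/p₂ = 1/0.1130″ = 8.8496 pc.
M₁ = m₁ − 5 log₁₀ d₁ + 5 = 10.33 − 8.4894 + 5 = 6.8406.
M₂ = 7.64 − 4.7346 + 5 = 7.9054.
L₁/L₂ = 10^(0.4(M₂ − M₁)) = 10^(0.4 × 1.0648) = 10^0.42592 = 2.6664.

L₁/L₂ = 2.666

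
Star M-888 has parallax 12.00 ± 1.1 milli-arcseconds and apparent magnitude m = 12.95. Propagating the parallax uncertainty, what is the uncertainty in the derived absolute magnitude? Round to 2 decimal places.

M = m − 5 log₁₀ d + 5 = m + 5 log₁₀ p + 5, so ∂M/∂p = 5/(p ln 10).
σ_M = (5/ln 10) · (σ_p/p) = 2.1715 × 1.1/12.00 = 2.1715 × 0.091667 = 0.19905.

σ_M = 0.20 mag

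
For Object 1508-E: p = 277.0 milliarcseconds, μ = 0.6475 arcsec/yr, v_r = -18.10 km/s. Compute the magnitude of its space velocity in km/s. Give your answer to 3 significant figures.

d = 1/p = 1/0.2770″ = 3.6101 pc.
v_t = 4.740 μ d = 4.740 × 0.6475 × 3.6101 = 11.08 km/s.
v = √(v_r² + v_t²) = √((-18.10)² + 11.08²) = √450.376 = 21.222 km/s.

21.2 km/s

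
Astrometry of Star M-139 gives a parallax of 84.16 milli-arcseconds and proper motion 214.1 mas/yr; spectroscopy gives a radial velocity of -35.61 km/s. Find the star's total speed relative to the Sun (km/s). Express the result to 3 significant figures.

37.6 km/s

d = 1/p = 1/0.08416″ = 11.882 pc.
μ = 214.1 mas/yr = 0.2141 ″/yr.
v_t = 4.740 μ d = 4.740 × 0.2141 × 11.882 = 12.058 km/s.
v = √(v_r² + v_t²) = √((-35.61)² + 12.058²) = √1413.47 = 37.596 km/s.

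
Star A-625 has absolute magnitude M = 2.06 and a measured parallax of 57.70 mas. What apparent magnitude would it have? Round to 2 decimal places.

d = 1/p = 1/0.05770″ = 17.331 pc.
m − M = 5 log₁₀ d − 5 = 5 log₁₀(17.331) − 5 = 6.1941 − 5 = 1.1941.
m = M + (m − M) = 2.06 + 1.1941 = 3.25.

m = 3.25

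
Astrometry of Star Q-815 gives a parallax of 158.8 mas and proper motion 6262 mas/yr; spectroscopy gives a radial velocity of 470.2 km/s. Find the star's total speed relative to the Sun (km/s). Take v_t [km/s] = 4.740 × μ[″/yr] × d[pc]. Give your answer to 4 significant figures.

506.0 km/s

d = 1/p = 1/0.1588″ = 6.2972 pc.
μ = 6262 mas/yr = 6.262 ″/yr.
v_t = 4.740 μ d = 4.740 × 6.262 × 6.2972 = 186.91 km/s.
v = √(v_r² + v_t²) = √(470.2² + 186.91²) = √256023 = 505.99 km/s.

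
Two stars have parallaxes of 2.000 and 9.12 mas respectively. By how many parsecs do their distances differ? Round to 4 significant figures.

d_A = 1/0.002000″ = 500 pc; d_B = 1/0.009120″ = 109.65 pc.
|d_B − d_A| = |109.65 − 500| = 390.35 pc.

390.4 pc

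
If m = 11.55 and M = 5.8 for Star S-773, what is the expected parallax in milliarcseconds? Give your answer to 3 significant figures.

m − M = 11.55 − 5.8 = 5.75.
d = 10^((m−M)/5 + 1) = 10^2.150 = 141.25 pc.
p = 1/d = 1/141.25 = 0.0070796 arcsec = 7.0796 mas.

7.08 mas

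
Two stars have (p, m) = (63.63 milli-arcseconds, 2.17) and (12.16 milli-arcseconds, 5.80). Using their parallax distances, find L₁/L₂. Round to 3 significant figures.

d₁ = 1/p₁ = 1/0.06363″ = 15.716 pc; d₂ = 1/p₂ = 1/0.01216″ = 82.237 pc.
M₁ = m₁ − 5 log₁₀ d₁ + 5 = 2.17 − 5.9817 + 5 = 1.1883.
M₂ = 5.80 − 9.5753 + 5 = 1.2247.
L₁/L₂ = 10^(0.4(M₂ − M₁)) = 10^(0.4 × 0.0364) = 10^0.01456 = 1.0341.

L₁/L₂ = 1.03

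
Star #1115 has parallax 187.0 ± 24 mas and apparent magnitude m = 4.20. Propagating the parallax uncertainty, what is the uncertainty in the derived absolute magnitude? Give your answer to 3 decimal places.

M = m − 5 log₁₀ d + 5 = m + 5 log₁₀ p + 5, so ∂M/∂p = 5/(p ln 10).
σ_M = (5/ln 10) · (σ_p/p) = 2.1715 × 24/187.0 = 2.1715 × 0.12834 = 0.27869.

σ_M = 0.279 mag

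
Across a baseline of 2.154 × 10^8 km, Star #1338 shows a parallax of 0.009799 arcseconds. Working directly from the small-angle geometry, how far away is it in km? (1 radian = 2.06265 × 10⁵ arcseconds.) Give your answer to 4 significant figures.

θ = 0.009799″ = 0.009799/206265 = 4.7507 × 10^-8 rad.
d = B/θ = (2.154 × 10^8) / (4.7507 × 10^-8) = 4.5341 × 10^15 km.

4.534 × 10^15 km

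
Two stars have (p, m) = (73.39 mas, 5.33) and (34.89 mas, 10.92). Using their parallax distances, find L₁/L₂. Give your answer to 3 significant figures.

d₁ = 1/p₁ = 1/0.07339″ = 13.626 pc; d₂ = 1/p₂ = 1/0.03489″ = 28.662 pc.
M₁ = m₁ − 5 log₁₀ d₁ + 5 = 5.33 − 5.6718 + 5 = 4.6582.
M₂ = 10.92 − 7.2865 + 5 = 8.6335.
L₁/L₂ = 10^(0.4(M₂ − M₁)) = 10^(0.4 × 3.9753) = 10^1.59012 = 38.915.

L₁/L₂ = 38.9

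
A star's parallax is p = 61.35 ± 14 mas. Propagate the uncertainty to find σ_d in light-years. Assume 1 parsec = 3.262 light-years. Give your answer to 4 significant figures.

d = 1/p, so σ_d = σ_p / p².
σ_d = 0.0140 / (0.06135)² = 0.0140 / 0.0037638 = 3.7196 pc = 3.7196 × 3.262 ly = 12.133 ly.

12.13 ly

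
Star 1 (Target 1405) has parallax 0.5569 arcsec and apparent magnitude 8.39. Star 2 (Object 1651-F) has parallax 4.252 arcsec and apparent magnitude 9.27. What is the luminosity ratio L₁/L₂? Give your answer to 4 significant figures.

d₁ = 1/p₁ = 1/0.5569″ = 1.7957 pc; d₂ = 1/p₂ = 1/4.252″ = 0.23518 pc.
M₁ = m₁ − 5 log₁₀ d₁ + 5 = 8.39 − 1.2712 + 5 = 12.1188.
M₂ = 9.27 − (-3.1430) + 5 = 17.4130.
L₁/L₂ = 10^(0.4(M₂ − M₁)) = 10^(0.4 × 5.2942) = 10^2.11768 = 131.12.

L₁/L₂ = 131.1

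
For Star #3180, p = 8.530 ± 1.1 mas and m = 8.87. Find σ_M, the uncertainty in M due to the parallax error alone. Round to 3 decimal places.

M = m − 5 log₁₀ d + 5 = m + 5 log₁₀ p + 5, so ∂M/∂p = 5/(p ln 10).
σ_M = (5/ln 10) · (σ_p/p) = 2.1715 × 1.1/8.530 = 2.1715 × 0.12896 = 0.28004.

σ_M = 0.280 mag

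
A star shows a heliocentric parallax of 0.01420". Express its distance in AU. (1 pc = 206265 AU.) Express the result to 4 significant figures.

1.453 × 10^7 AU

d = 1/p = 1/0.01420 = 70.423 pc.
In AU: 70.423 × 206265 = 1.4526 × 10^7 AU.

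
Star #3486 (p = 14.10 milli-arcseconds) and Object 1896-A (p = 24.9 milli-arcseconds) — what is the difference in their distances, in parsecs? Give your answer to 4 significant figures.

d_A = 1/0.01410″ = 70.922 pc; d_B = 1/0.02490″ = 40.161 pc.
|d_B − d_A| = |40.161 − 70.922| = 30.761 pc.

30.76 pc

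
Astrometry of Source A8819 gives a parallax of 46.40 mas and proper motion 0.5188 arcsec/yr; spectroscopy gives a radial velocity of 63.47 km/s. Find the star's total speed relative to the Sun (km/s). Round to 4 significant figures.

82.69 km/s

d = 1/p = 1/0.04640″ = 21.552 pc.
v_t = 4.740 μ d = 4.740 × 0.5188 × 21.552 = 52.999 km/s.
v = √(v_r² + v_t²) = √(63.47² + 52.999²) = √6837.33 = 82.688 km/s.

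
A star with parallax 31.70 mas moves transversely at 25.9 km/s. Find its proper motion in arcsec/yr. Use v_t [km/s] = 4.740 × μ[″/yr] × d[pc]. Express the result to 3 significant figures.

d = 1/p = 1/0.03170″ = 31.546 pc.
μ = v_t / (4.74 d) = 25.9 / (4.74 × 31.546) = 25.9 / 149.53 = 0.17321 ″/yr.

0.173 arcsec/yr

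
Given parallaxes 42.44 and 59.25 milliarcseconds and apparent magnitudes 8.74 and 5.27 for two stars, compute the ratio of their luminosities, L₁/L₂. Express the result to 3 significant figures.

L₁/L₂ = 0.0798

d₁ = 1/p₁ = 1/0.04244″ = 23.563 pc; d₂ = 1/p₂ = 1/0.05925″ = 16.878 pc.
M₁ = m₁ − 5 log₁₀ d₁ + 5 = 8.74 − 6.8612 + 5 = 6.8788.
M₂ = 5.27 − 6.1366 + 5 = 4.1334.
L₁/L₂ = 10^(0.4(M₂ − M₁)) = 10^(0.4 × (-2.7454)) = 10^(-1.09816) = 0.07977.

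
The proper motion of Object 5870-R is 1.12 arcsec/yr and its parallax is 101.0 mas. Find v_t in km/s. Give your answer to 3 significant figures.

52.6 km/s

d = 1/p = 1/0.1010″ = 9.901 pc.
v_t = 4.74 × μ × d = 4.74 × 1.12 × 9.901 = 52.562 km/s.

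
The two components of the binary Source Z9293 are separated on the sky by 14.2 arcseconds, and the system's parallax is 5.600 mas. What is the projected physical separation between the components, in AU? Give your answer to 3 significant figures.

2540 AU

d = 1/p = 1/0.005600″ = 178.57 pc.
At distance d (pc), an angle of θ arcsec spans θ·d AU: s = 14.2 × 178.57 = 2535.7 AU.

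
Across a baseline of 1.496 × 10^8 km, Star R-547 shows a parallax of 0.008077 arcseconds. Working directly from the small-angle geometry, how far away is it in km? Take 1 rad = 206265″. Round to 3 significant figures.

θ = 0.008077″ = 0.008077/206265 = 3.9158 × 10^-8 rad.
d = B/θ = (1.496 × 10^8) / (3.9158 × 10^-8) = 3.8204 × 10^15 km.

3.82 × 10^15 km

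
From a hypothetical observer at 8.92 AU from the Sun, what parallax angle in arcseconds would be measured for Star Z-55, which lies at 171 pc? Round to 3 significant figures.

0.0522 arcsec

p (arcsec) = B (AU) / d (pc).
p = 8.92 / 171 = 0.052164 arcsec.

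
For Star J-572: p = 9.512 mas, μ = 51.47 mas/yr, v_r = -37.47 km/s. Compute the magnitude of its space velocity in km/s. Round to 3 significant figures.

45.4 km/s

d = 1/p = 1/0.009512″ = 105.13 pc.
μ = 51.47 mas/yr = 0.05147 ″/yr.
v_t = 4.740 μ d = 4.740 × 0.05147 × 105.13 = 25.648 km/s.
v = √(v_r² + v_t²) = √((-37.47)² + 25.648²) = √2061.82 = 45.407 km/s.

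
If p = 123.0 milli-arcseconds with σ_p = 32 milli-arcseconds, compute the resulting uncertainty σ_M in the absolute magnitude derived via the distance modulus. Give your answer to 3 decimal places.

σ_M = 0.565 mag

M = m − 5 log₁₀ d + 5 = m + 5 log₁₀ p + 5, so ∂M/∂p = 5/(p ln 10).
σ_M = (5/ln 10) · (σ_p/p) = 2.1715 × 32/123.0 = 2.1715 × 0.26016 = 0.56494.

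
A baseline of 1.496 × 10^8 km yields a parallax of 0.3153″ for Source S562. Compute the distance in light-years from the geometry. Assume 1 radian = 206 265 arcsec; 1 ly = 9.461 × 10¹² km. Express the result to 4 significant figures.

10.34 ly

θ = 0.3153″ = 0.3153/206265 = 1.5286 × 10^-6 rad.
d = B/θ = (1.496 × 10^8) / (1.5286 × 10^-6) = 9.7867 × 10^13 km = (9.7867 × 10^13) / (9.461 × 10^12) ly = 10.344 ly.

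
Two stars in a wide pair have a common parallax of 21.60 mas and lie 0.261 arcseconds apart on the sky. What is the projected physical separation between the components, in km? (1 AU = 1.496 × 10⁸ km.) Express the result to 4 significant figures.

1.808 × 10^9 km

d = 1/p = 1/0.02160″ = 46.296 pc.
At distance d (pc), an angle of θ arcsec spans θ·d AU: s = 0.261 × 46.296 = 12.083 AU.
= 12.083 × 1.496 × 10⁸ km = 1.8076 × 10^9 km.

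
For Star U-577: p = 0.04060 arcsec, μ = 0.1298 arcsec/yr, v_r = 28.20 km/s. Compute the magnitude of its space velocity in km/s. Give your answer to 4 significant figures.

d = 1/p = 1/0.04060″ = 24.631 pc.
v_t = 4.740 μ d = 4.740 × 0.1298 × 24.631 = 15.154 km/s.
v = √(v_r² + v_t²) = √(28.20² + 15.154²) = √1024.88 = 32.014 km/s.

32.01 km/s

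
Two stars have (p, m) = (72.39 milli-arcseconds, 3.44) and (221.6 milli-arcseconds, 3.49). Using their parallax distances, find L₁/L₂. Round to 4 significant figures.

L₁/L₂ = 9.813

d₁ = 1/p₁ = 1/0.07239″ = 13.814 pc; d₂ = 1/p₂ = 1/0.2216″ = 4.5126 pc.
M₁ = m₁ − 5 log₁₀ d₁ + 5 = 3.44 − 5.7016 + 5 = 2.7384.
M₂ = 3.49 − 3.2721 + 5 = 5.2179.
L₁/L₂ = 10^(0.4(M₂ − M₁)) = 10^(0.4 × 2.4795) = 10^0.99180 = 9.813.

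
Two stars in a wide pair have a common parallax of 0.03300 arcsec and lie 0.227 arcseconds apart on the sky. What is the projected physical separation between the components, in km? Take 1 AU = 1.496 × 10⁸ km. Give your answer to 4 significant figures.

1.029 × 10^9 km

d = 1/p = 1/0.03300″ = 30.303 pc.
At distance d (pc), an angle of θ arcsec spans θ·d AU: s = 0.227 × 30.303 = 6.8788 AU.
= 6.8788 × 1.496 × 10⁸ km = 1.0291 × 10^9 km.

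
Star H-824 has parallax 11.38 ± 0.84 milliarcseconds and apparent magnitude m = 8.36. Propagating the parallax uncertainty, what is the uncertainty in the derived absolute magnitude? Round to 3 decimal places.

σ_M = 0.160 mag

M = m − 5 log₁₀ d + 5 = m + 5 log₁₀ p + 5, so ∂M/∂p = 5/(p ln 10).
σ_M = (5/ln 10) · (σ_p/p) = 2.1715 × 0.84/11.38 = 2.1715 × 0.073814 = 0.16029.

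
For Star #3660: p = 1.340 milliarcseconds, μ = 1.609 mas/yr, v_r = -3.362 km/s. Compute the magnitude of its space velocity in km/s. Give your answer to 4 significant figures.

d = 1/p = 1/0.001340″ = 746.27 pc.
μ = 1.609 mas/yr = 0.001609 ″/yr.
v_t = 4.740 μ d = 4.740 × 0.001609 × 746.27 = 5.6915 km/s.
v = √(v_r² + v_t²) = √((-3.362)² + 5.6915²) = √43.6962 = 6.6103 km/s.

6.610 km/s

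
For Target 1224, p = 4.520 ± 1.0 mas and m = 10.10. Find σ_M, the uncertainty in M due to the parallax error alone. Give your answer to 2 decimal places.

M = m − 5 log₁₀ d + 5 = m + 5 log₁₀ p + 5, so ∂M/∂p = 5/(p ln 10).
σ_M = (5/ln 10) · (σ_p/p) = 2.1715 × 1.0/4.520 = 2.1715 × 0.22124 = 0.48042.

σ_M = 0.48 mag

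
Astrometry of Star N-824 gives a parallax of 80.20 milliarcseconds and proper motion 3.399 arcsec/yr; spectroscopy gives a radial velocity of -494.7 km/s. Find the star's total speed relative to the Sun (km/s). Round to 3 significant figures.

534 km/s

d = 1/p = 1/0.08020″ = 12.469 pc.
v_t = 4.740 μ d = 4.740 × 3.399 × 12.469 = 200.89 km/s.
v = √(v_r² + v_t²) = √((-494.7)² + 200.89²) = √285085 = 533.93 km/s.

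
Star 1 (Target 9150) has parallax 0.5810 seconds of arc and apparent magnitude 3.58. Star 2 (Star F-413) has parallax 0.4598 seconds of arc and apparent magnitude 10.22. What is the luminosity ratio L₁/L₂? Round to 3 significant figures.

d₁ = 1/p₁ = 1/0.5810″ = 1.7212 pc; d₂ = 1/p₂ = 1/0.4598″ = 2.1749 pc.
M₁ = m₁ − 5 log₁₀ d₁ + 5 = 3.58 − 1.1792 + 5 = 7.4008.
M₂ = 10.22 − 1.6872 + 5 = 13.5328.
L₁/L₂ = 10^(0.4(M₂ − M₁)) = 10^(0.4 × 6.1320) = 10^2.45280 = 283.66.

L₁/L₂ = 284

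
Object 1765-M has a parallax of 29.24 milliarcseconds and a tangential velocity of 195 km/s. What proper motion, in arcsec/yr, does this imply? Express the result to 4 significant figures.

d = 1/p = 1/0.02924″ = 34.2 pc.
μ = v_t / (4.74 d) = 195 / (4.74 × 34.2) = 195 / 162.11 = 1.2029 ″/yr.

1.203 arcsec/yr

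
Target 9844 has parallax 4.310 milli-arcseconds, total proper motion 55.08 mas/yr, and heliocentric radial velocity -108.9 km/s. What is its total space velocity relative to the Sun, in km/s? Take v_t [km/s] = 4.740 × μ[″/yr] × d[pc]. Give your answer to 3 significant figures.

d = 1/p = 1/0.004310″ = 232.02 pc.
μ = 55.08 mas/yr = 0.05508 ″/yr.
v_t = 4.740 μ d = 4.740 × 0.05508 × 232.02 = 60.576 km/s.
v = √(v_r² + v_t²) = √((-108.9)² + 60.576²) = √15528.7 = 124.61 km/s.

125 km/s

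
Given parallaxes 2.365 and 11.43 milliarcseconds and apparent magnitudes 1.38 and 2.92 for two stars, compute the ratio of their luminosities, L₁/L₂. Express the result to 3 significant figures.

L₁/L₂ = 96.5

d₁ = 1/p₁ = 1/0.002365″ = 422.83 pc; d₂ = 1/p₂ = 1/0.01143″ = 87.489 pc.
M₁ = m₁ − 5 log₁₀ d₁ + 5 = 1.38 − 13.1308 + 5 = -6.7508.
M₂ = 2.92 − 9.7098 + 5 = -1.7898.
L₁/L₂ = 10^(0.4(M₂ − M₁)) = 10^(0.4 × 4.9610) = 10^1.98440 = 96.472.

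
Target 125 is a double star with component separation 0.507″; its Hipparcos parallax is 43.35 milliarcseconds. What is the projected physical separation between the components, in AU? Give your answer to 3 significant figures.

11.7 AU

d = 1/p = 1/0.04335″ = 23.068 pc.
At distance d (pc), an angle of θ arcsec spans θ·d AU: s = 0.507 × 23.068 = 11.695 AU.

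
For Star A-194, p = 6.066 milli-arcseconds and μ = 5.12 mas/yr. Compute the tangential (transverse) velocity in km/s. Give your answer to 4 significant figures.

d = 1/p = 1/0.006066″ = 164.85 pc.
μ = 5.12 mas/yr = 0.00512 ″/yr.
v_t = 4.74 × μ × d = 4.74 × 0.00512 × 164.85 = 4.0007 km/s.

4.001 km/s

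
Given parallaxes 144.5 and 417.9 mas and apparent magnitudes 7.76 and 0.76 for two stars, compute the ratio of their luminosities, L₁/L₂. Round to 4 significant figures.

d₁ = 1/p₁ = 1/0.1445″ = 6.9204 pc; d₂ = 1/p₂ = 1/0.4179″ = 2.3929 pc.
M₁ = m₁ − 5 log₁₀ d₁ + 5 = 7.76 − 4.2007 + 5 = 8.5593.
M₂ = 0.76 − 1.8946 + 5 = 3.8654.
L₁/L₂ = 10^(0.4(M₂ − M₁)) = 10^(0.4 × (-4.6939)) = 10^(-1.87756) = 0.013257.

L₁/L₂ = 0.01326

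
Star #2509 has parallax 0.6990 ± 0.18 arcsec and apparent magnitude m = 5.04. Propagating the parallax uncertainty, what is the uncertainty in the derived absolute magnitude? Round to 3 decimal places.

σ_M = 0.559 mag

M = m − 5 log₁₀ d + 5 = m + 5 log₁₀ p + 5, so ∂M/∂p = 5/(p ln 10).
σ_M = (5/ln 10) · (σ_p/p) = 2.1715 × 0.18/0.6990 = 2.1715 × 0.25751 = 0.55918.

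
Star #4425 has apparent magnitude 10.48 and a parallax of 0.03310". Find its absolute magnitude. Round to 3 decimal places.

M = 8.079

d = 1/p = 1/0.03310″ = 30.211 pc.
m − M = 5 log₁₀(30.211) − 5 = 7.4008 − 5 = 2.4008.
M = m − (m − M) = 10.48 − 2.4008 = 8.079.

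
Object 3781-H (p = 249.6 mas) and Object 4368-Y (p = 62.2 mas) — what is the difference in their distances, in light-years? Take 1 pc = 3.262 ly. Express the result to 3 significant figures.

39.4 ly

d_A = 1/0.2496″ = 4.0064 pc; d_B = 1/0.06220″ = 16.077 pc.
|d_B − d_A| = |16.077 − 4.0064| = 12.071 pc = 12.071 × 3.262 ly = 39.376 ly.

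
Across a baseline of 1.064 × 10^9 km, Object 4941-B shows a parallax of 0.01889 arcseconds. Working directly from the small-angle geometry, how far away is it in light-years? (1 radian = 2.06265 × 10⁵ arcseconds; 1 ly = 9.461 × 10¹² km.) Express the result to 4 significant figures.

1228 ly

θ = 0.01889″ = 0.01889/206265 = 9.1581 × 10^-8 rad.
d = B/θ = (1.064 × 10^9) / (9.1581 × 10^-8) = 1.1618 × 10^16 km = (1.1618 × 10^16) / (9.461 × 10^12) ly = 1228 ly.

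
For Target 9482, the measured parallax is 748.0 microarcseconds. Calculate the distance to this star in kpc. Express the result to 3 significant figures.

p = 748.0 microarcseconds = 0.0007480 arcsec.
d = 1/p = 1/0.0007480 = 1336.9 pc.
= 1.3369 kpc.

1.34 kpc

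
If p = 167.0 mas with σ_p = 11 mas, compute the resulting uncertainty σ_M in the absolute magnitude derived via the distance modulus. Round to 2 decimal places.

M = m − 5 log₁₀ d + 5 = m + 5 log₁₀ p + 5, so ∂M/∂p = 5/(p ln 10).
σ_M = (5/ln 10) · (σ_p/p) = 2.1715 × 11/167.0 = 2.1715 × 0.065868 = 0.14303.

σ_M = 0.14 mag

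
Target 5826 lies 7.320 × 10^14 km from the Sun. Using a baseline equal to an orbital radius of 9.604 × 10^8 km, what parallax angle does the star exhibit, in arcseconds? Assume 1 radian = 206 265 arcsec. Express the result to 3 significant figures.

θ ≈ B/d = (9.604 × 10^8) / (7.320 × 10^14) = 1.3120 × 10^-6 rad.
In arcseconds: 1.3120 × 10^-6 × 206265 = 0.27062″.

0.271 arcsec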